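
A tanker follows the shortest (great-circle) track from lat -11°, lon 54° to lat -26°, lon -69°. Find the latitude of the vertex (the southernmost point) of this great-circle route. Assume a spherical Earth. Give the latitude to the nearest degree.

The great circle lies in the plane with unit normal n̂ = (p₁ × p₂)/|p₁ × p₂|.
Here n̂_z ≈ -0.806; the vertex latitude is φ_max = arccos|n̂_z| ≈ 36.3°.
Check via Clairaut: cos φ_max = |cos φ₁| · sin C = cos(11.0°)·sin(124.8°) ≈ 0.806, again giving ≈ 36.3°.

≈ -36°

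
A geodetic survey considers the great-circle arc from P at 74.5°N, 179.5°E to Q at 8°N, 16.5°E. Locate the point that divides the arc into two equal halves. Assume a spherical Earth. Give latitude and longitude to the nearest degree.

Convert each endpoint to a unit vector on the sphere (x = cos φ cos λ, y = cos φ sin λ, z = sin φ).
The central angle between the endpoints is δ = arccos(p₁·p₂) ≈ 1.690 rad (96.8°).
Interpolate at f = 1/2 with slerp weights a = sin((1−f)δ)/sin δ ≈ 0.753, b = sin(fδ)/sin δ ≈ 0.753.
p = a·p₁ + b·p₂ ≈ (0.514, 0.214, 0.831); φ = arcsin(p_z) ≈ 56.18°, λ = atan2(p_y, p_x) ≈ 22.57°.

≈ 56°N, 23°E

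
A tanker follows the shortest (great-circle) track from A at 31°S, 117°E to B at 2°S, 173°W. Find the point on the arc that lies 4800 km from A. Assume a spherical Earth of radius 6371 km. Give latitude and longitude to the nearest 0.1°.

≈ 16.6°S, 161.9°E

Write both endpoints as unit vectors p₁, p₂ with components (cos φ cos λ, cos φ sin λ, sin φ).
The central angle between the endpoints is δ = arccos(p₁·p₂) ≈ 1.255 rad (71.9°). The total great-circle distance is δ·R ≈ 1.255 × 6371 ≈ 7993 km, so the target fraction is f = 4800/7993 ≈ 0.601.
Interpolate at f ≈ 0.601 with slerp weights a = sin((1−f)δ)/sin δ ≈ 0.506, b = sin(fδ)/sin δ ≈ 0.720.
p = a·p₁ + b·p₂ ≈ (-0.911, 0.298, -0.285); φ = arcsin(p_z) ≈ -16.59°, λ = atan2(p_y, p_x) ≈ 161.86°.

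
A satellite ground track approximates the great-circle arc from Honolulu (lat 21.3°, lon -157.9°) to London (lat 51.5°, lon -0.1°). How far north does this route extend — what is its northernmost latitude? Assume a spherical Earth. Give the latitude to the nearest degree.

The great circle lies in the plane with unit normal n̂ = (p₁ × p₂)/|p₁ × p₂|.
Here n̂_z ≈ +0.226; the vertex latitude is φ_max = arccos|n̂_z| ≈ 76.9°.

≈ 77°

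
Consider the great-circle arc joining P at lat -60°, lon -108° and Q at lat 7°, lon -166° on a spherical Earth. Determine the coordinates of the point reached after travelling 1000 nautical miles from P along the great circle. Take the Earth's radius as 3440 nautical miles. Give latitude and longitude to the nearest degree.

Convert each endpoint to a unit vector on the sphere (x = cos φ cos λ, y = cos φ sin λ, z = sin φ).
The central angle between the endpoints is δ = arccos(p₁·p₂) ≈ 1.413 rad (80.9°). The total great-circle distance is δ·R ≈ 1.413 × 3440 ≈ 4860 nmi, so the target fraction is f = 1000/4860 ≈ 0.206.
Interpolate at f ≈ 0.206 with slerp weights a = sin((1−f)δ)/sin δ ≈ 0.912, b = sin(fδ)/sin δ ≈ 0.290.
p = a·p₁ + b·p₂ ≈ (-0.420, -0.504, -0.755); φ = arcsin(p_z) ≈ -49.00°, λ = atan2(p_y, p_x) ≈ -129.86°.

≈ lat -49°, lon -130°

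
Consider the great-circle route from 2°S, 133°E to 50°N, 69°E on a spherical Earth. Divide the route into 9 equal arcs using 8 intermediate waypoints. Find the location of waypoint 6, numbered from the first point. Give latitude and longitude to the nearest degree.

Write both endpoints as unit vectors p₁, p₂ with components (cos φ cos λ, cos φ sin λ, sin φ).
The central angle between the endpoints is δ = arccos(p₁·p₂) ≈ 1.313 rad (75.2°).
Interpolate at f = 6/9 with slerp weights a = sin((1−f)δ)/sin δ ≈ 0.438, b = sin(fδ)/sin δ ≈ 0.794.
p = a·p₁ + b·p₂ ≈ (-0.116, 0.797, 0.593); φ = arcsin(p_z) ≈ 36.37°, λ = atan2(p_y, p_x) ≈ 98.27°.

≈ 36°N, 98°E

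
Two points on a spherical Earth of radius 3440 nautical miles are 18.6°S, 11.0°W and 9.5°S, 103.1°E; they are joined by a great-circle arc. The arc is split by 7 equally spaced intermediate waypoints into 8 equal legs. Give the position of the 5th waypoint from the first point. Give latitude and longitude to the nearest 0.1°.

≈ 22.6°S, 62.5°E

Convert each endpoint to a unit vector on the sphere (x = cos φ cos λ, y = cos φ sin λ, z = sin φ).
The central angle between the endpoints is δ = arccos(p₁·p₂) ≈ 1.906 rad (109.2°).
Interpolate at f = 5/8 with slerp weights a = sin((1−f)δ)/sin δ ≈ 0.694, b = sin(fδ)/sin δ ≈ 0.984.
p = a·p₁ + b·p₂ ≈ (0.426, 0.819, -0.384); φ = arcsin(p_z) ≈ -22.57°, λ = atan2(p_y, p_x) ≈ 62.54°.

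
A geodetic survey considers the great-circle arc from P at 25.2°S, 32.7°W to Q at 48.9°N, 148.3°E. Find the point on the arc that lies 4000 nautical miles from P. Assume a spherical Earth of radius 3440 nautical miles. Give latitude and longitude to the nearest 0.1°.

≈ 41.4°N, 34.7°W

Write both endpoints as unit vectors p₁, p₂ with components (cos φ cos λ, cos φ sin λ, sin φ).
The central angle between the endpoints is δ = arccos(p₁·p₂) ≈ 2.728 rad (156.3°). The total great-circle distance is δ·R ≈ 2.728 × 3440 ≈ 9383 nmi, so the target fraction is f = 4000/9383 ≈ 0.426.
Interpolate at f ≈ 0.426 with slerp weights a = sin((1−f)δ)/sin δ ≈ 2.487, b = sin(fδ)/sin δ ≈ 2.282.
p = a·p₁ + b·p₂ ≈ (0.617, -0.427, 0.661); φ = arcsin(p_z) ≈ 41.40°, λ = atan2(p_y, p_x) ≈ -34.70°.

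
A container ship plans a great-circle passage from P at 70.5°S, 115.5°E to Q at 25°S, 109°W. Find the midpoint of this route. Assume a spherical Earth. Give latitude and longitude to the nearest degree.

From cos δ = sin φ₁ sin φ₂ + cos φ₁ cos φ₂ cos Δλ, the central angle is δ ≈ 1.387 rad (79.5°).
Interpolate at f = 1/2 with slerp weights a = sin((1−f)δ)/sin δ ≈ 0.650, b = sin(fδ)/sin δ ≈ 0.650.
p = a·p₁ + b·p₂ ≈ (-0.285, -0.361, -0.888); φ = arcsin(p_z) ≈ -62.59°, λ = atan2(p_y, p_x) ≈ -128.30°.

≈ 63°S, 128°W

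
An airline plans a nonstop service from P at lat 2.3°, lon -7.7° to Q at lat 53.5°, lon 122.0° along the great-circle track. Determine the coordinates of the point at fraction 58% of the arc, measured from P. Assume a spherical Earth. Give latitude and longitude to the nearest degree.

≈ lat 53°, lon 39°

From cos δ = sin φ₁ sin φ₂ + cos φ₁ cos φ₂ cos Δλ, the central angle is δ ≈ 1.926 rad (110.3°).
Interpolate at f = 0.58 with slerp weights a = sin((1−f)δ)/sin δ ≈ 0.771, b = sin(fδ)/sin δ ≈ 0.958.
p = a·p₁ + b·p₂ ≈ (0.462, 0.380, 0.801); φ = arcsin(p_z) ≈ 53.26°, λ = atan2(p_y, p_x) ≈ 39.46°.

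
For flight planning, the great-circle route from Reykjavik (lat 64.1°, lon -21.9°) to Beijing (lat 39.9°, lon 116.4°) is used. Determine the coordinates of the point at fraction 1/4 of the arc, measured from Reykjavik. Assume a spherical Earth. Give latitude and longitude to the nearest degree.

≈ lat 76°, lon 20°

Convert each endpoint to a unit vector on the sphere (x = cos φ cos λ, y = cos φ sin λ, z = sin φ).
The central angle between the endpoints is δ = arccos(p₁·p₂) ≈ 1.238 rad (70.9°).
Interpolate at f = 1/4 with slerp weights a = sin((1−f)δ)/sin δ ≈ 0.847, b = sin(fδ)/sin δ ≈ 0.322.
p = a·p₁ + b·p₂ ≈ (0.233, 0.083, 0.969); φ = arcsin(p_z) ≈ 75.65°, λ = atan2(p_y, p_x) ≈ 19.66°.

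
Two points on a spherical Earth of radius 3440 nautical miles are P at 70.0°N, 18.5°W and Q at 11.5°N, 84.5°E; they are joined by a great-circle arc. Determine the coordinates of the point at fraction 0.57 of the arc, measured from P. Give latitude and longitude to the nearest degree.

The haversine formula gives a central angle δ ≈ 1.459 rad (83.6°) between the endpoints.
Interpolate at f = 0.57 with slerp weights a = sin((1−f)δ)/sin δ ≈ 0.591, b = sin(fδ)/sin δ ≈ 0.744.
p = a·p₁ + b·p₂ ≈ (0.261, 0.661, 0.703); φ = arcsin(p_z) ≈ 44.69°, λ = atan2(p_y, p_x) ≈ 68.43°.

≈ 45°N, 68°E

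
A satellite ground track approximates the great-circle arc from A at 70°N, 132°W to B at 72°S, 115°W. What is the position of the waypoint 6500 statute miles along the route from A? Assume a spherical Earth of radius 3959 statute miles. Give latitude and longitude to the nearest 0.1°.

Convert each endpoint to a unit vector on the sphere (x = cos φ cos λ, y = cos φ sin λ, z = sin φ).
The central angle between the endpoints is δ = arccos(p₁·p₂) ≈ 2.486 rad (142.4°). The total great-circle distance is δ·R ≈ 2.486 × 3959 ≈ 9842 mi, so the target fraction is f = 6500/9842 ≈ 0.660.
Interpolate at f ≈ 0.660 with slerp weights a = sin((1−f)δ)/sin δ ≈ 1.226, b = sin(fδ)/sin δ ≈ 1.636.
p = a·p₁ + b·p₂ ≈ (-0.494, -0.770, -0.404); φ = arcsin(p_z) ≈ -23.83°, λ = atan2(p_y, p_x) ≈ -122.70°.

≈ 23.8°S, 122.7°W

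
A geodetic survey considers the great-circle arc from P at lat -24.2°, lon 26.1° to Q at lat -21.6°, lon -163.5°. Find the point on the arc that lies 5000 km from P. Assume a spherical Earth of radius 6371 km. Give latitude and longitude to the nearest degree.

≈ lat -67°, lon 49°

From cos δ = sin φ₁ sin φ₂ + cos φ₁ cos φ₂ cos Δλ, the central angle is δ ≈ 2.326 rad (133.3°). The total great-circle distance is δ·R ≈ 2.326 × 6371 ≈ 14818 km, so the target fraction is f = 5000/14818 ≈ 0.337.
Interpolate at f ≈ 0.337 with slerp weights a = sin((1−f)δ)/sin δ ≈ 1.373, b = sin(fδ)/sin δ ≈ 0.970.
p = a·p₁ + b·p₂ ≈ (0.259, 0.295, -0.920); φ = arcsin(p_z) ≈ -66.90°, λ = atan2(p_y, p_x) ≈ 48.65°.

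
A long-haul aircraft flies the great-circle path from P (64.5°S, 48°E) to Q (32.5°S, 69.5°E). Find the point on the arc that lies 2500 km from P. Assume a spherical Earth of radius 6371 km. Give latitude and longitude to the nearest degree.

The haversine formula gives a central angle δ ≈ 0.605 rad (34.6°) between the endpoints. The total great-circle distance is δ·R ≈ 0.605 × 6371 ≈ 3851 km, so the target fraction is f = 2500/3851 ≈ 0.649.
Interpolate at f ≈ 0.649 with slerp weights a = sin((1−f)δ)/sin δ ≈ 0.370, b = sin(fδ)/sin δ ≈ 0.673.
p = a·p₁ + b·p₂ ≈ (0.305, 0.650, -0.696); φ = arcsin(p_z) ≈ -44.09°, λ = atan2(p_y, p_x) ≈ 64.83°.

≈ (44°S, 65°E)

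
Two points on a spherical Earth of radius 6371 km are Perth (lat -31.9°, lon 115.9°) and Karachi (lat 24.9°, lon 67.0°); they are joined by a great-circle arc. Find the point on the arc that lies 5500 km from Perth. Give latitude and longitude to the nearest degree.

≈ lat 6°, lon 83°

From cos δ = sin φ₁ sin φ₂ + cos φ₁ cos φ₂ cos Δλ, the central angle is δ ≈ 1.283 rad (73.5°). The total great-circle distance is δ·R ≈ 1.283 × 6371 ≈ 8175 km, so the target fraction is f = 5500/8175 ≈ 0.673.
Interpolate at f ≈ 0.673 with slerp weights a = sin((1−f)δ)/sin δ ≈ 0.425, b = sin(fδ)/sin δ ≈ 0.793.
p = a·p₁ + b·p₂ ≈ (0.123, 0.986, 0.109); φ = arcsin(p_z) ≈ 6.26°, λ = atan2(p_y, p_x) ≈ 82.88°.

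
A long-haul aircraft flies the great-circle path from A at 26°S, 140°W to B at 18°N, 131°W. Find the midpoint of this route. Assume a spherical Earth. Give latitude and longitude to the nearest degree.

Write both endpoints as unit vectors p₁, p₂ with components (cos φ cos λ, cos φ sin λ, sin φ).
The central angle between the endpoints is δ = arccos(p₁·p₂) ≈ 0.783 rad (44.9°).
Interpolate at f = 1/2 with slerp weights a = sin((1−f)δ)/sin δ ≈ 0.541, b = sin(fδ)/sin δ ≈ 0.541.
p = a·p₁ + b·p₂ ≈ (-0.710, -0.701, -0.070); φ = arcsin(p_z) ≈ -4.01°, λ = atan2(p_y, p_x) ≈ -135.37°.

≈ 4°S, 135°W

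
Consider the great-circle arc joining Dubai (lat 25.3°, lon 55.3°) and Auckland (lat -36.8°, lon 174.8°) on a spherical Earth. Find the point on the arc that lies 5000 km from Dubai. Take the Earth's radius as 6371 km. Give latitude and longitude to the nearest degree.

≈ lat 0°, lon 94°

Convert each endpoint to a unit vector on the sphere (x = cos φ cos λ, y = cos φ sin λ, z = sin φ).
The central angle between the endpoints is δ = arccos(p₁·p₂) ≈ 2.230 rad (127.8°). The total great-circle distance is δ·R ≈ 2.230 × 6371 ≈ 14207 km, so the target fraction is f = 5000/14207 ≈ 0.352.
Interpolate at f ≈ 0.352 with slerp weights a = sin((1−f)δ)/sin δ ≈ 1.255, b = sin(fδ)/sin δ ≈ 0.894.
p = a·p₁ + b·p₂ ≈ (-0.067, 0.998, 0.001); φ = arcsin(p_z) ≈ 0.05°, λ = atan2(p_y, p_x) ≈ 93.84°.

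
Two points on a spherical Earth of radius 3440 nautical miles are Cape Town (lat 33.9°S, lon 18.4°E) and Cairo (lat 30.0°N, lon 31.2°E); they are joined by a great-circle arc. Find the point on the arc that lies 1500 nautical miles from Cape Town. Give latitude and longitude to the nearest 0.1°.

≈ lat 9.4°S, lon 23.6°E

The haversine formula gives a central angle δ ≈ 1.135 rad (65.0°) between the endpoints. The total great-circle distance is δ·R ≈ 1.135 × 3440 ≈ 3905 nmi, so the target fraction is f = 1500/3905 ≈ 0.384.
Interpolate at f ≈ 0.384 with slerp weights a = sin((1−f)δ)/sin δ ≈ 0.710, b = sin(fδ)/sin δ ≈ 0.466.
p = a·p₁ + b·p₂ ≈ (0.904, 0.395, -0.163); φ = arcsin(p_z) ≈ -9.38°, λ = atan2(p_y, p_x) ≈ 23.60°.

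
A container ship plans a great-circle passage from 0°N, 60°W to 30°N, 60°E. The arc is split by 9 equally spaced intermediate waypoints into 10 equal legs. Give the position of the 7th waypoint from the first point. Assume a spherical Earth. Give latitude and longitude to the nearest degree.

Convert each endpoint to a unit vector on the sphere (x = cos φ cos λ, y = cos φ sin λ, z = sin φ).
The central angle between the endpoints is δ = arccos(p₁·p₂) ≈ 2.019 rad (115.7°).
Interpolate at f = 7/10 with slerp weights a = sin((1−f)δ)/sin δ ≈ 0.632, b = sin(fδ)/sin δ ≈ 1.096.
p = a·p₁ + b·p₂ ≈ (0.790, 0.275, 0.548); φ = arcsin(p_z) ≈ 33.22°, λ = atan2(p_y, p_x) ≈ 19.18°.

≈ 33°N, 19°E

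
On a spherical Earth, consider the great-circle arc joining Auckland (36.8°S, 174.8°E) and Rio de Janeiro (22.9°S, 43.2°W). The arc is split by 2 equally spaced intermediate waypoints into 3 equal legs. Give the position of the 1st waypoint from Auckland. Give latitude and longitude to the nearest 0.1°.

≈ 59.5°S, 139.7°W

Write both endpoints as unit vectors p₁, p₂ with components (cos φ cos λ, cos φ sin λ, sin φ).
The central angle between the endpoints is δ = arccos(p₁·p₂) ≈ 1.926 rad (110.4°).
Interpolate at f = 1/3 with slerp weights a = sin((1−f)δ)/sin δ ≈ 1.023, b = sin(fδ)/sin δ ≈ 0.639.
p = a·p₁ + b·p₂ ≈ (-0.387, -0.329, -0.862); φ = arcsin(p_z) ≈ -59.49°, λ = atan2(p_y, p_x) ≈ -139.66°.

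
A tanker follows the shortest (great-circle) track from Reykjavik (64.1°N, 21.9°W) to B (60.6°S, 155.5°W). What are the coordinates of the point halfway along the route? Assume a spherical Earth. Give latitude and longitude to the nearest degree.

Convert each endpoint to a unit vector on the sphere (x = cos φ cos λ, y = cos φ sin λ, z = sin φ).
The central angle between the endpoints is δ = arccos(p₁·p₂) ≈ 2.770 rad (158.7°).
Interpolate at f = 1/2 with slerp weights a = sin((1−f)δ)/sin δ ≈ 2.703, b = sin(fδ)/sin δ ≈ 2.703.
p = a·p₁ + b·p₂ ≈ (-0.112, -0.991, 0.077); φ = arcsin(p_z) ≈ 4.39°, λ = atan2(p_y, p_x) ≈ -96.45°.

≈ (4°N, 96°W)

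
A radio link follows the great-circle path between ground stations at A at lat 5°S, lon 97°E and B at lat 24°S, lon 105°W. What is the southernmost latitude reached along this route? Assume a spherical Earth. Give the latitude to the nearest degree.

The great circle lies in the plane with unit normal n̂ = (p₁ × p₂)/|p₁ × p₂|.
Here n̂_z ≈ +0.579; the vertex latitude is φ_max = arccos|n̂_z| ≈ 54.6°.
Check via Clairaut: cos φ_max = |cos φ₁| · sin C = cos(5.0°)·sin(144.5°) ≈ 0.579, again giving ≈ 54.6°.

≈ 55°S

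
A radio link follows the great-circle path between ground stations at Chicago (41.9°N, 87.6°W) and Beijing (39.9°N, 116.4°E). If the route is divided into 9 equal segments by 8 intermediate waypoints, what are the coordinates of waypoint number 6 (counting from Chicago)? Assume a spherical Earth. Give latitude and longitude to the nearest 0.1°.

Convert each endpoint to a unit vector on the sphere (x = cos φ cos λ, y = cos φ sin λ, z = sin φ).
The central angle between the endpoints is δ = arccos(p₁·p₂) ≈ 1.664 rad (95.4°).
Interpolate at f = 6/9 with slerp weights a = sin((1−f)δ)/sin δ ≈ 0.529, b = sin(fδ)/sin δ ≈ 0.899.
p = a·p₁ + b·p₂ ≈ (-0.290, 0.225, 0.930); φ = arcsin(p_z) ≈ 68.47°, λ = atan2(p_y, p_x) ≈ 142.27°.

≈ (68.5°N, 142.3°E)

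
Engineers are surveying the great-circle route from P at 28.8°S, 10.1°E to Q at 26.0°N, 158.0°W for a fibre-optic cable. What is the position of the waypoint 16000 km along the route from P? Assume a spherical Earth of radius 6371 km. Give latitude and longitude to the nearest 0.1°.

≈ 16.3°N, 133.0°W

Convert each endpoint to a unit vector on the sphere (x = cos φ cos λ, y = cos φ sin λ, z = sin φ).
The central angle between the endpoints is δ = arccos(p₁·p₂) ≈ 2.951 rad (169.1°). The total great-circle distance is δ·R ≈ 2.951 × 6371 ≈ 18800 km, so the target fraction is f = 16000/18800 ≈ 0.851.
Interpolate at f ≈ 0.851 with slerp weights a = sin((1−f)δ)/sin δ ≈ 2.245, b = sin(fδ)/sin δ ≈ 3.110.
p = a·p₁ + b·p₂ ≈ (-0.654, -0.702, 0.281); φ = arcsin(p_z) ≈ 16.35°, λ = atan2(p_y, p_x) ≈ -132.99°.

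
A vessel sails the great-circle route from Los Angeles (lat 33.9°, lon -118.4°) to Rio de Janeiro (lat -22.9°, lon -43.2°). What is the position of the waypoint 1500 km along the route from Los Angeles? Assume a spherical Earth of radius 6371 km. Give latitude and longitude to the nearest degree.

The haversine formula gives a central angle δ ≈ 1.593 rad (91.2°) between the endpoints. The total great-circle distance is δ·R ≈ 1.593 × 6371 ≈ 10146 km, so the target fraction is f = 1500/10146 ≈ 0.148.
Interpolate at f ≈ 0.148 with slerp weights a = sin((1−f)δ)/sin δ ≈ 0.977, b = sin(fδ)/sin δ ≈ 0.233.
p = a·p₁ + b·p₂ ≈ (-0.229, -0.861, 0.454); φ = arcsin(p_z) ≈ 27.03°, λ = atan2(p_y, p_x) ≈ -104.91°.

≈ lat 27°, lon -105°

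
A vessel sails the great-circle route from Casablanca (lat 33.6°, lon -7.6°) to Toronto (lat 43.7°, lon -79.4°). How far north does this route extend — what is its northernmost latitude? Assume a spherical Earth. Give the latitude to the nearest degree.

The great circle lies in the plane with unit normal n̂ = (p₁ × p₂)/|p₁ × p₂|.
Here n̂_z ≈ -0.696; the vertex latitude is φ_max = arccos|n̂_z| ≈ 45.9°.
Check via Clairaut: cos φ_max = |cos φ₁| · sin C = cos(33.6°)·sin(56.7°) ≈ 0.696, again giving ≈ 45.9°.

≈ 46°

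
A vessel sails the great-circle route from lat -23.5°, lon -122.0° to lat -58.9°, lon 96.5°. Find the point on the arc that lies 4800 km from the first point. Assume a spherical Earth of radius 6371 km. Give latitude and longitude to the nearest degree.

≈ lat -62°, lon -150°

Convert each endpoint to a unit vector on the sphere (x = cos φ cos λ, y = cos φ sin λ, z = sin φ).
The central angle between the endpoints is δ = arccos(p₁·p₂) ≈ 1.600 rad (91.7°). The total great-circle distance is δ·R ≈ 1.600 × 6371 ≈ 10194 km, so the target fraction is f = 4800/10194 ≈ 0.471.
Interpolate at f ≈ 0.471 with slerp weights a = sin((1−f)δ)/sin δ ≈ 0.749, b = sin(fδ)/sin δ ≈ 0.684.
p = a·p₁ + b·p₂ ≈ (-0.404, -0.232, -0.885); φ = arcsin(p_z) ≈ -62.24°, λ = atan2(p_y, p_x) ≈ -150.19°.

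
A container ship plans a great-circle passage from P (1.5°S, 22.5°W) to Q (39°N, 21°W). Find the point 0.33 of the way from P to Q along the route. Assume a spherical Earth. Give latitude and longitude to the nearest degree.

≈ (12°N, 22°W)

The haversine formula gives a central angle δ ≈ 0.707 rad (40.5°) between the endpoints.
Interpolate at f = 0.33 with slerp weights a = sin((1−f)δ)/sin δ ≈ 0.702, b = sin(fδ)/sin δ ≈ 0.356.
p = a·p₁ + b·p₂ ≈ (0.907, -0.368, 0.206); φ = arcsin(p_z) ≈ 11.87°, λ = atan2(p_y, p_x) ≈ -22.08°.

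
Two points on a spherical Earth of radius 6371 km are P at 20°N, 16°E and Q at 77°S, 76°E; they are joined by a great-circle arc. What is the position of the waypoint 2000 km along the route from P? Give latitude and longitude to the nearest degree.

The haversine formula gives a central angle δ ≈ 1.800 rad (103.2°) between the endpoints. The total great-circle distance is δ·R ≈ 1.800 × 6371 ≈ 11470 km, so the target fraction is f = 2000/11470 ≈ 0.174.
Interpolate at f ≈ 0.174 with slerp weights a = sin((1−f)δ)/sin δ ≈ 1.023, b = sin(fδ)/sin δ ≈ 0.317.
p = a·p₁ + b·p₂ ≈ (0.942, 0.334, 0.041); φ = arcsin(p_z) ≈ 2.35°, λ = atan2(p_y, p_x) ≈ 19.54°.

≈ 2°N, 20°E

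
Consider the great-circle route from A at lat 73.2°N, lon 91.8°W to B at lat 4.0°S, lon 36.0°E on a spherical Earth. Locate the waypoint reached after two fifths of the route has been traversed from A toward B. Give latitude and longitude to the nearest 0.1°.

Convert each endpoint to a unit vector on the sphere (x = cos φ cos λ, y = cos φ sin λ, z = sin φ).
The central angle between the endpoints is δ = arccos(p₁·p₂) ≈ 1.817 rad (104.1°).
Interpolate at f = 2/5 with slerp weights a = sin((1−f)δ)/sin δ ≈ 0.914, b = sin(fδ)/sin δ ≈ 0.685.
p = a·p₁ + b·p₂ ≈ (0.545, 0.138, 0.827); φ = arcsin(p_z) ≈ 55.83°, λ = atan2(p_y, p_x) ≈ 14.18°.

≈ lat 55.8°N, lon 14.2°E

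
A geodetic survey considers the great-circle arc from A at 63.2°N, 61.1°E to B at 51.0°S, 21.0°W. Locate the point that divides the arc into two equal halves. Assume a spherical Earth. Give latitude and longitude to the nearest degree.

≈ 8°N, 12°E

The haversine formula gives a central angle δ ≈ 2.285 rad (130.9°) between the endpoints.
Interpolate at f = 1/2 with slerp weights a = sin((1−f)δ)/sin δ ≈ 1.203, b = sin(fδ)/sin δ ≈ 1.203.
p = a·p₁ + b·p₂ ≈ (0.969, 0.204, 0.139); φ = arcsin(p_z) ≈ 7.98°, λ = atan2(p_y, p_x) ≈ 11.86°.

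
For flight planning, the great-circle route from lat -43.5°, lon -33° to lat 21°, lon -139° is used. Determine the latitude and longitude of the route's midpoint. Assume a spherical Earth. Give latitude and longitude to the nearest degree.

≈ lat -18°, lon -95°

Write both endpoints as unit vectors p₁, p₂ with components (cos φ cos λ, cos φ sin λ, sin φ).
The central angle between the endpoints is δ = arccos(p₁·p₂) ≈ 2.019 rad (115.7°).
Interpolate at f = 1/2 with slerp weights a = sin((1−f)δ)/sin δ ≈ 0.939, b = sin(fδ)/sin δ ≈ 0.939.
p = a·p₁ + b·p₂ ≈ (-0.090, -0.946, -0.310); φ = arcsin(p_z) ≈ -18.06°, λ = atan2(p_y, p_x) ≈ -95.46°.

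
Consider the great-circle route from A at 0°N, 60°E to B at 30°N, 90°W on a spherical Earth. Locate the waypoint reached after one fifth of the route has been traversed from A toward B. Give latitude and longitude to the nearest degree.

Write both endpoints as unit vectors p₁, p₂ with components (cos φ cos λ, cos φ sin λ, sin φ).
The central angle between the endpoints is δ = arccos(p₁·p₂) ≈ 2.419 rad (138.6°).
Interpolate at f = 1/5 with slerp weights a = sin((1−f)δ)/sin δ ≈ 1.413, b = sin(fδ)/sin δ ≈ 0.703.
p = a·p₁ + b·p₂ ≈ (0.706, 0.614, 0.352); φ = arcsin(p_z) ≈ 20.59°, λ = atan2(p_y, p_x) ≈ 41.02°.

≈ 21°N, 41°E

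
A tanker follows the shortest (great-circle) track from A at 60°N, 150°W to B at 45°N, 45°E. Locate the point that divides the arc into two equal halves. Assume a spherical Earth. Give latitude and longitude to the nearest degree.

Write both endpoints as unit vectors p₁, p₂ with components (cos φ cos λ, cos φ sin λ, sin φ).
The central angle between the endpoints is δ = arccos(p₁·p₂) ≈ 1.297 rad (74.3°).
Interpolate at f = 1/2 with slerp weights a = sin((1−f)δ)/sin δ ≈ 0.627, b = sin(fδ)/sin δ ≈ 0.627.
p = a·p₁ + b·p₂ ≈ (0.042, 0.157, 0.987); φ = arcsin(p_z) ≈ 80.66°, λ = atan2(p_y, p_x) ≈ 75.00°.

≈ 81°N, 75°E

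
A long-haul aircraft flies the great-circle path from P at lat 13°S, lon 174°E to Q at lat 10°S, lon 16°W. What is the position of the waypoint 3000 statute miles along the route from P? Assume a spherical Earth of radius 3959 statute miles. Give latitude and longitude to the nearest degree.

≈ lat 51°S, lon 160°W

Write both endpoints as unit vectors p₁, p₂ with components (cos φ cos λ, cos φ sin λ, sin φ).
The central angle between the endpoints is δ = arccos(p₁·p₂) ≈ 2.704 rad (154.9°). The total great-circle distance is δ·R ≈ 2.704 × 3959 ≈ 10707 mi, so the target fraction is f = 3000/10707 ≈ 0.280.
Interpolate at f ≈ 0.280 with slerp weights a = sin((1−f)δ)/sin δ ≈ 2.197, b = sin(fδ)/sin δ ≈ 1.623.
p = a·p₁ + b·p₂ ≈ (-0.592, -0.217, -0.776); φ = arcsin(p_z) ≈ -50.90°, λ = atan2(p_y, p_x) ≈ -159.89°.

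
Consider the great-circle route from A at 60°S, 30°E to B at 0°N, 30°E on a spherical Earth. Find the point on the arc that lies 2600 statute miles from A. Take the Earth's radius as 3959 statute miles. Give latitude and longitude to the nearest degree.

≈ 22°S, 30°E

From cos δ = sin φ₁ sin φ₂ + cos φ₁ cos φ₂ cos Δλ, the central angle is δ ≈ 1.047 rad (60.0°). The total great-circle distance is δ·R ≈ 1.047 × 3959 ≈ 4146 mi, so the target fraction is f = 2600/4146 ≈ 0.627.
Interpolate at f ≈ 0.627 with slerp weights a = sin((1−f)δ)/sin δ ≈ 0.440, b = sin(fδ)/sin δ ≈ 0.705.
p = a·p₁ + b·p₂ ≈ (0.801, 0.462, -0.381); φ = arcsin(p_z) ≈ -22.37°, λ = atan2(p_y, p_x) ≈ 30.00°.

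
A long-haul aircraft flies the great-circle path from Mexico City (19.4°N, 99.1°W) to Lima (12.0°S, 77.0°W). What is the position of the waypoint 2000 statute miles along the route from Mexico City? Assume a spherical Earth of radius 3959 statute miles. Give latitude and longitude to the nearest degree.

The haversine formula gives a central angle δ ≈ 0.667 rad (38.2°) between the endpoints. The total great-circle distance is δ·R ≈ 0.667 × 3959 ≈ 2640 mi, so the target fraction is f = 2000/2640 ≈ 0.758.
Interpolate at f ≈ 0.758 with slerp weights a = sin((1−f)δ)/sin δ ≈ 0.260, b = sin(fδ)/sin δ ≈ 0.782.
p = a·p₁ + b·p₂ ≈ (0.133, -0.988, -0.076); φ = arcsin(p_z) ≈ -4.37°, λ = atan2(p_y, p_x) ≈ -82.31°.

≈ 4°S, 82°W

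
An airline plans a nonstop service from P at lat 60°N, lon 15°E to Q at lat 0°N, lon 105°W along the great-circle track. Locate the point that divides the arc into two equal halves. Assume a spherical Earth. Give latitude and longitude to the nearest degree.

Convert each endpoint to a unit vector on the sphere (x = cos φ cos λ, y = cos φ sin λ, z = sin φ).
The central angle between the endpoints is δ = arccos(p₁·p₂) ≈ 1.823 rad (104.5°).
Interpolate at f = 1/2 with slerp weights a = sin((1−f)δ)/sin δ ≈ 0.816, b = sin(fδ)/sin δ ≈ 0.816.
p = a·p₁ + b·p₂ ≈ (0.183, -0.683, 0.707); φ = arcsin(p_z) ≈ 45.00°, λ = atan2(p_y, p_x) ≈ -75.00°.

≈ lat 45°N, lon 75°W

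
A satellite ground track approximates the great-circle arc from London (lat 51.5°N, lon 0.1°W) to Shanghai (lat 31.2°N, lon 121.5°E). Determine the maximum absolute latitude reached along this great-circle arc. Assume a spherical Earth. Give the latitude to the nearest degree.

≈ 63°N

The great circle lies in the plane with unit normal n̂ = (p₁ × p₂)/|p₁ × p₂|.
Here n̂_z ≈ +0.457; the vertex latitude is φ_max = arccos|n̂_z| ≈ 62.8°.
Check via Clairaut: cos φ_max = |cos φ₁| · sin C = cos(51.5°)·sin(47.3°) ≈ 0.457, again giving ≈ 62.8°.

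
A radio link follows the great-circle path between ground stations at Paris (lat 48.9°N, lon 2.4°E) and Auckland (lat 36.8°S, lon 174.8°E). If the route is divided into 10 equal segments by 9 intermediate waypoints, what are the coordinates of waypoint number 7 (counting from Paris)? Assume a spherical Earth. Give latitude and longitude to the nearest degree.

≈ lat 11°N, lon 158°E

Write both endpoints as unit vectors p₁, p₂ with components (cos φ cos λ, cos φ sin λ, sin φ).
The central angle between the endpoints is δ = arccos(p₁·p₂) ≈ 2.909 rad (166.7°).
Interpolate at f = 7/10 with slerp weights a = sin((1−f)δ)/sin δ ≈ 3.329, b = sin(fδ)/sin δ ≈ 3.882.
p = a·p₁ + b·p₂ ≈ (-0.909, 0.373, 0.183); φ = arcsin(p_z) ≈ 10.55°, λ = atan2(p_y, p_x) ≈ 157.68°.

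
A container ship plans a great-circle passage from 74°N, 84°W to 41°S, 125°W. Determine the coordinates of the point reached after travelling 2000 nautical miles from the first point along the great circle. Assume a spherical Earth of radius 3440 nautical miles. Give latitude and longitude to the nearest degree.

≈ 43°N, 109°W

Write both endpoints as unit vectors p₁, p₂ with components (cos φ cos λ, cos φ sin λ, sin φ).
The central angle between the endpoints is δ = arccos(p₁·p₂) ≈ 2.064 rad (118.3°). The total great-circle distance is δ·R ≈ 2.064 × 3440 ≈ 7101 nmi, so the target fraction is f = 2000/7101 ≈ 0.282.
Interpolate at f ≈ 0.282 with slerp weights a = sin((1−f)δ)/sin δ ≈ 1.131, b = sin(fδ)/sin δ ≈ 0.624.
p = a·p₁ + b·p₂ ≈ (-0.237, -0.696, 0.678); φ = arcsin(p_z) ≈ 42.70°, λ = atan2(p_y, p_x) ≈ -108.84°.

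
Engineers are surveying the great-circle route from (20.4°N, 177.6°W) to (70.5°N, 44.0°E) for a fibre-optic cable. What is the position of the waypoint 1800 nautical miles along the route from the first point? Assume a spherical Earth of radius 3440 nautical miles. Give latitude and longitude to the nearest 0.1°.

Write both endpoints as unit vectors p₁, p₂ with components (cos φ cos λ, cos φ sin λ, sin φ).
The central angle between the endpoints is δ = arccos(p₁·p₂) ≈ 1.476 rad (84.6°). The total great-circle distance is δ·R ≈ 1.476 × 3440 ≈ 5078 nmi, so the target fraction is f = 1800/5078 ≈ 0.354.
Interpolate at f ≈ 0.354 with slerp weights a = sin((1−f)δ)/sin δ ≈ 0.819, b = sin(fδ)/sin δ ≈ 0.502.
p = a·p₁ + b·p₂ ≈ (-0.646, 0.084, 0.759); φ = arcsin(p_z) ≈ 49.34°, λ = atan2(p_y, p_x) ≈ 172.57°.

≈ (49.3°N, 172.6°E)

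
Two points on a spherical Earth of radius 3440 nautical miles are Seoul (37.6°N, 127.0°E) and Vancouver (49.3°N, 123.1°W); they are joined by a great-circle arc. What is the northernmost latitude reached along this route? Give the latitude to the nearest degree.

The great circle lies in the plane with unit normal n̂ = (p₁ × p₂)/|p₁ × p₂|.
Here n̂_z ≈ +0.507; the vertex latitude is φ_max = arccos|n̂_z| ≈ 59.5°.
Check via Clairaut: cos φ_max = |cos φ₁| · sin C = cos(37.6°)·sin(39.8°) ≈ 0.507, again giving ≈ 59.5°.

≈ 60°N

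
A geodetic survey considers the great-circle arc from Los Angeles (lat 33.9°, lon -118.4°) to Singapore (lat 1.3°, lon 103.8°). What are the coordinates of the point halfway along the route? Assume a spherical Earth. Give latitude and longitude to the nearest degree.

Convert each endpoint to a unit vector on the sphere (x = cos φ cos λ, y = cos φ sin λ, z = sin φ).
The central angle between the endpoints is δ = arccos(p₁·p₂) ≈ 2.217 rad (127.0°).
Interpolate at f = 1/2 with slerp weights a = sin((1−f)δ)/sin δ ≈ 1.121, b = sin(fδ)/sin δ ≈ 1.121.
p = a·p₁ + b·p₂ ≈ (-0.710, 0.270, 0.651); φ = arcsin(p_z) ≈ 40.59°, λ = atan2(p_y, p_x) ≈ 159.18°.

≈ lat 41°, lon 159°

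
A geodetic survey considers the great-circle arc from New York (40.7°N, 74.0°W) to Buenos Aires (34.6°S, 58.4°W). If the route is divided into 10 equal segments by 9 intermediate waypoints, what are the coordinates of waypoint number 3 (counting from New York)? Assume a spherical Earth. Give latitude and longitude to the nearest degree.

≈ (18°N, 69°W)

Convert each endpoint to a unit vector on the sphere (x = cos φ cos λ, y = cos φ sin λ, z = sin φ).
The central angle between the endpoints is δ = arccos(p₁·p₂) ≈ 1.338 rad (76.7°).
Interpolate at f = 3/10 with slerp weights a = sin((1−f)δ)/sin δ ≈ 0.828, b = sin(fδ)/sin δ ≈ 0.402.
p = a·p₁ + b·p₂ ≈ (0.346, -0.885, 0.312); φ = arcsin(p_z) ≈ 18.17°, λ = atan2(p_y, p_x) ≈ -68.63°.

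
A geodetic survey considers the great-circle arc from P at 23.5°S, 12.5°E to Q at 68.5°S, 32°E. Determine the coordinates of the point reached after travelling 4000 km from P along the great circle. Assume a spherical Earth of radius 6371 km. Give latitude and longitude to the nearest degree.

≈ 59°S, 23°E

Convert each endpoint to a unit vector on the sphere (x = cos φ cos λ, y = cos φ sin λ, z = sin φ).
The central angle between the endpoints is δ = arccos(p₁·p₂) ≈ 0.812 rad (46.5°). The total great-circle distance is δ·R ≈ 0.812 × 6371 ≈ 5175 km, so the target fraction is f = 4000/5175 ≈ 0.773.
Interpolate at f ≈ 0.773 with slerp weights a = sin((1−f)δ)/sin δ ≈ 0.253, b = sin(fδ)/sin δ ≈ 0.809.
p = a·p₁ + b·p₂ ≈ (0.478, 0.207, -0.854); φ = arcsin(p_z) ≈ -58.61°, λ = atan2(p_y, p_x) ≈ 23.46°.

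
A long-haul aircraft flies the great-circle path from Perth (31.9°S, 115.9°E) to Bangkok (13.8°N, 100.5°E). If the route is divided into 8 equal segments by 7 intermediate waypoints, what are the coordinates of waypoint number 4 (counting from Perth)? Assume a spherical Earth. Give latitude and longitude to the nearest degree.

≈ 9°S, 108°E

From cos δ = sin φ₁ sin φ₂ + cos φ₁ cos φ₂ cos Δλ, the central angle is δ ≈ 0.838 rad (48.0°).
Interpolate at f = 4/8 with slerp weights a = sin((1−f)δ)/sin δ ≈ 0.547, b = sin(fδ)/sin δ ≈ 0.547.
p = a·p₁ + b·p₂ ≈ (-0.300, 0.941, -0.159); φ = arcsin(p_z) ≈ -9.13°, λ = atan2(p_y, p_x) ≈ 107.68°.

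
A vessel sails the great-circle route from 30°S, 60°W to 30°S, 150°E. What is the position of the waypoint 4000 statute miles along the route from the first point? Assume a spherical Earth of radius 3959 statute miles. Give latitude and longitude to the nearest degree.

≈ 66°S, 138°W

Write both endpoints as unit vectors p₁, p₂ with components (cos φ cos λ, cos φ sin λ, sin φ).
The central angle between the endpoints is δ = arccos(p₁·p₂) ≈ 1.982 rad (113.5°). The total great-circle distance is δ·R ≈ 1.982 × 3959 ≈ 7846 mi, so the target fraction is f = 4000/7846 ≈ 0.510.
Interpolate at f ≈ 0.510 with slerp weights a = sin((1−f)δ)/sin δ ≈ 0.901, b = sin(fδ)/sin δ ≈ 0.924.
p = a·p₁ + b·p₂ ≈ (-0.303, -0.275, -0.912); φ = arcsin(p_z) ≈ -65.83°, λ = atan2(p_y, p_x) ≈ -137.72°.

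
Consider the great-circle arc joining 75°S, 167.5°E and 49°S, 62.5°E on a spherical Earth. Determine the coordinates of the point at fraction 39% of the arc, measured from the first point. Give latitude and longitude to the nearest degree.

≈ 73°S, 97°E

From cos δ = sin φ₁ sin φ₂ + cos φ₁ cos φ₂ cos Δλ, the central angle is δ ≈ 0.816 rad (46.8°).
Interpolate at f = 0.39 with slerp weights a = sin((1−f)δ)/sin δ ≈ 0.655, b = sin(fδ)/sin δ ≈ 0.430.
p = a·p₁ + b·p₂ ≈ (-0.036, 0.287, -0.957); φ = arcsin(p_z) ≈ -73.21°, λ = atan2(p_y, p_x) ≈ 97.06°.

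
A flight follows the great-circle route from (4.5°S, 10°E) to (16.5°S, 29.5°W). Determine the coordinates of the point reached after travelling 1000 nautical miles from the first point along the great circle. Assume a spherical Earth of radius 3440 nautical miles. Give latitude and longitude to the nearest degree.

The haversine formula gives a central angle δ ≈ 0.708 rad (40.5°) between the endpoints. The total great-circle distance is δ·R ≈ 0.708 × 3440 ≈ 2435 nmi, so the target fraction is f = 1000/2435 ≈ 0.411.
Interpolate at f ≈ 0.411 with slerp weights a = sin((1−f)δ)/sin δ ≈ 0.623, b = sin(fδ)/sin δ ≈ 0.441.
p = a·p₁ + b·p₂ ≈ (0.980, -0.100, -0.174); φ = arcsin(p_z) ≈ -10.03°, λ = atan2(p_y, p_x) ≈ -5.85°.

≈ (10°S, 6°W)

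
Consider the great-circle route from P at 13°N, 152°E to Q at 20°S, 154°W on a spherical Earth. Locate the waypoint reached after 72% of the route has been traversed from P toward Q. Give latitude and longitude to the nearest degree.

≈ 11°S, 170°W

Convert each endpoint to a unit vector on the sphere (x = cos φ cos λ, y = cos φ sin λ, z = sin φ).
The central angle between the endpoints is δ = arccos(p₁·p₂) ≈ 1.091 rad (62.5°).
Interpolate at f = 0.72 with slerp weights a = sin((1−f)δ)/sin δ ≈ 0.339, b = sin(fδ)/sin δ ≈ 0.797.
p = a·p₁ + b·p₂ ≈ (-0.965, -0.173, -0.196); φ = arcsin(p_z) ≈ -11.33°, λ = atan2(p_y, p_x) ≈ -169.82°.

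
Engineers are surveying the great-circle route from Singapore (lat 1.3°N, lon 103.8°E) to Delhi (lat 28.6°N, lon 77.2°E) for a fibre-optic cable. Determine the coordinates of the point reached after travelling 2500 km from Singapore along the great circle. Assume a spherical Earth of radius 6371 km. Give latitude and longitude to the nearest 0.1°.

≈ lat 18.2°N, lon 88.7°E

Convert each endpoint to a unit vector on the sphere (x = cos φ cos λ, y = cos φ sin λ, z = sin φ).
The central angle between the endpoints is δ = arccos(p₁·p₂) ≈ 0.651 rad (37.3°). The total great-circle distance is δ·R ≈ 0.651 × 6371 ≈ 4145 km, so the target fraction is f = 2500/4145 ≈ 0.603.
Interpolate at f ≈ 0.603 with slerp weights a = sin((1−f)δ)/sin δ ≈ 0.422, b = sin(fδ)/sin δ ≈ 0.631.
p = a·p₁ + b·p₂ ≈ (0.022, 0.950, 0.312); φ = arcsin(p_z) ≈ 18.17°, λ = atan2(p_y, p_x) ≈ 88.66°.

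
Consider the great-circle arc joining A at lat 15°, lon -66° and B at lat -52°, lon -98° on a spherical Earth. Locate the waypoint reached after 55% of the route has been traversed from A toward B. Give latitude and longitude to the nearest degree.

Convert each endpoint to a unit vector on the sphere (x = cos φ cos λ, y = cos φ sin λ, z = sin φ).
The central angle between the endpoints is δ = arccos(p₁·p₂) ≈ 1.266 rad (72.5°).
Interpolate at f = 0.55 with slerp weights a = sin((1−f)δ)/sin δ ≈ 0.565, b = sin(fδ)/sin δ ≈ 0.672.
p = a·p₁ + b·p₂ ≈ (0.165, -0.909, -0.383); φ = arcsin(p_z) ≈ -22.55°, λ = atan2(p_y, p_x) ≈ -79.74°.

≈ lat -23°, lon -80°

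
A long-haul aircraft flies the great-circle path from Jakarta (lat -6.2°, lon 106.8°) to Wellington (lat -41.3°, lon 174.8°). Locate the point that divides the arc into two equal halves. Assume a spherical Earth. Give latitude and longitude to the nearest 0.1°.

≈ lat -27.9°, lon 135.4°

Convert each endpoint to a unit vector on the sphere (x = cos φ cos λ, y = cos φ sin λ, z = sin φ).
The central angle between the endpoints is δ = arccos(p₁·p₂) ≈ 1.212 rad (69.4°).
Interpolate at f = 1/2 with slerp weights a = sin((1−f)δ)/sin δ ≈ 0.608, b = sin(fδ)/sin δ ≈ 0.608.
p = a·p₁ + b·p₂ ≈ (-0.630, 0.620, -0.467); φ = arcsin(p_z) ≈ -27.85°, λ = atan2(p_y, p_x) ≈ 135.44°.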